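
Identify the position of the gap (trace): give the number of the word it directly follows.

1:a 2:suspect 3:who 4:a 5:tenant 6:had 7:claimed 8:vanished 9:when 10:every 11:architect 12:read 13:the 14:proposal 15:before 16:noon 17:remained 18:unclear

7

The displaced element is "a suspect" (word 2).
It is linked across 1 clause boundary (Ø).
It functions as the subject of "vanished", so the gap sits immediately after word 7 ("claimed").
Base order: A tenant had claimed a suspect vanished when every architect read the proposal before noon.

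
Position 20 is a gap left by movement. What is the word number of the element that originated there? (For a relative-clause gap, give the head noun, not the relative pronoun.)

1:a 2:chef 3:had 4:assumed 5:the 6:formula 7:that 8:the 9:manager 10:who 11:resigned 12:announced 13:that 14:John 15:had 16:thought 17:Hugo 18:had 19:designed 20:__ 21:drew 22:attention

6

The gap at 20 is the object of "designed", inside a relative clause.
The relative pronoun is "that" (word 7); it is bound by the head noun immediately before it.
Its filler is the head noun "formula", at word 6.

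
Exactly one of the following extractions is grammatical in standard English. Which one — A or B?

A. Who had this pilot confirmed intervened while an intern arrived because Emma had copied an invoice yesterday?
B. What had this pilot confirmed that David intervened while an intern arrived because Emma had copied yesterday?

In B, the wh-phrase is extracted from inside an adjunct island (introduced by "while"), which blocks movement.
In A, the extraction path crosses only that-complement boundaries, which are transparent.
So A is grammatical.

A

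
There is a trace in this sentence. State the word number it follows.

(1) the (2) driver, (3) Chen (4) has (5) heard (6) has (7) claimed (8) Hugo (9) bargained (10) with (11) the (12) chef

5

The displaced element is "the driver" (word 2).
It is linked across 1 clause boundary (Ø).
It functions as the subject of "claimed", so the gap sits immediately after word 5 ("heard").
Base order: Chen has heard that the driver has claimed Hugo bargained with the chef.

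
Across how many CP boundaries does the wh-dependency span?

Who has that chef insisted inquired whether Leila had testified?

"who" is extracted from the subject of "inquired".
Boundaries crossed, outermost first: [Ø] — 1 in total.

1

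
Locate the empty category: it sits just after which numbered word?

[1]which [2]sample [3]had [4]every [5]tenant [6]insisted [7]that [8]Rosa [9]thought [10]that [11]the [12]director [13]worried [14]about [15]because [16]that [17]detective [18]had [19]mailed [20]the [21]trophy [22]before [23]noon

14

The displaced element is "which sample" (word 2).
It is linked across 2 clause boundaries (that → that).
It functions as the object of the preposition "about" of "worried", so the gap sits immediately after word 14 ("about").
Base order: Every tenant had insisted that Rosa thought that the director worried about which sample because that detective had mailed the trophy before noon.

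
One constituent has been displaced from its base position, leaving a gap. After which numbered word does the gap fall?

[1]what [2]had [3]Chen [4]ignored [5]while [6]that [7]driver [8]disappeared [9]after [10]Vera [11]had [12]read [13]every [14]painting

4

The displaced element is "what" (word 1).
It functions as the direct object of "ignored", so the gap sits immediately after word 4 ("ignored").
Base order: Chen had ignored what while that driver disappeared after Vera had read every painting.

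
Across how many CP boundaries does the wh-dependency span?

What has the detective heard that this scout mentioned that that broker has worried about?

"what" is extracted from the PP object of "worried".
Boundaries crossed, outermost first: [that], [that] — 2 in total.

2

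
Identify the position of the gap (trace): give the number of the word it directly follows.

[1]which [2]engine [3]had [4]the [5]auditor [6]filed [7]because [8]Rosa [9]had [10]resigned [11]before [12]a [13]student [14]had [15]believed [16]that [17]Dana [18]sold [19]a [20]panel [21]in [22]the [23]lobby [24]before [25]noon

6

The displaced element is "which engine" (word 2).
It functions as the direct object of "filed", so the gap sits immediately after word 6 ("filed").
Base order: The auditor had filed which engine because Rosa had resigned before a student had believed that Dana sold a panel in the lobby before noon.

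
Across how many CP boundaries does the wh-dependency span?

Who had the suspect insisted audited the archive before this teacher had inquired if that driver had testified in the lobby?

"who" is extracted from the subject of "audited".
Boundaries crossed, outermost first: [Ø] — 1 in total.

1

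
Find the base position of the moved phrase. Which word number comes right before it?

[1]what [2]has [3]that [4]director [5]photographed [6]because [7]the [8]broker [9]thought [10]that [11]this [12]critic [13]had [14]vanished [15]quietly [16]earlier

The displaced element is "what" (word 1).
It functions as the direct object of "photographed", so the gap sits immediately after word 5 ("photographed").
Base order: That director has photographed what because the broker thought that this critic had vanished quietly earlier.

5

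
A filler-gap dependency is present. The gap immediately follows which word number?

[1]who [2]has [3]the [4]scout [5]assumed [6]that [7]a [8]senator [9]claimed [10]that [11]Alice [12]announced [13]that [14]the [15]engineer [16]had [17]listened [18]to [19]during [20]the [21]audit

18

The displaced element is "who" (word 1).
It is linked across 3 clause boundaries (that → that → that).
It functions as the object of the preposition "to" of "listened", so the gap sits immediately after word 18 ("to").
Base order: The scout has assumed that a senator claimed that Alice announced that the engineer had listened to who during the audit.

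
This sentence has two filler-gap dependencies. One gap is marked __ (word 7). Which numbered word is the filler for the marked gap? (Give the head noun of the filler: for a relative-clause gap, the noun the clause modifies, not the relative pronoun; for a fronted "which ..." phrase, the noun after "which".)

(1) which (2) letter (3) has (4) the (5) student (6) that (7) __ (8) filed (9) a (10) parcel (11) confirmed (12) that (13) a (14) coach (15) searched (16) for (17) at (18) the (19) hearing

5

The marked gap is inside the relative clause, the subject of "filed".
Its filler is the head noun "student" (via "that"), at word 5.
(The other dependency links word 2 to a gap after word 16.)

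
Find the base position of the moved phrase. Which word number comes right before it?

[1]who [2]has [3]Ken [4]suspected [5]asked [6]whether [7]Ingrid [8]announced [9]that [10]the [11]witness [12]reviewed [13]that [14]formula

4

The displaced element is "who" (word 1).
It is linked across 1 clause boundary (Ø).
It functions as the subject of "asked", so the gap sits immediately after word 4 ("suspected").
Base order: Ken has suspected that who asked whether Ingrid announced that the witness reviewed that formula.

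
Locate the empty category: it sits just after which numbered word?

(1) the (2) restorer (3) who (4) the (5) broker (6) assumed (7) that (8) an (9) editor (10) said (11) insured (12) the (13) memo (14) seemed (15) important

The displaced element is "the restorer" (word 2).
It is linked across 2 clause boundaries (that → Ø).
It functions as the subject of "insured", so the gap sits immediately after word 10 ("said").
Base order: The broker assumed that an editor said that the restorer insured the memo.

10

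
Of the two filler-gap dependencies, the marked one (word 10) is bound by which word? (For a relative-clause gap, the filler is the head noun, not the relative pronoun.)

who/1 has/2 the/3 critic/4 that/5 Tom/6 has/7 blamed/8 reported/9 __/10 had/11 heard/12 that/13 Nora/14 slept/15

1

The marked gap is the subject of "heard".
Its filler is the fronted wh-phrase "who", at word 1.
(The other dependency links word 4 to a gap after word 8.)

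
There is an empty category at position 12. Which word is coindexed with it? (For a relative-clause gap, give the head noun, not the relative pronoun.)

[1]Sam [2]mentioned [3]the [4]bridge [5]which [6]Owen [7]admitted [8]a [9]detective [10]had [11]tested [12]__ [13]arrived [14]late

4

The gap at 12 is the object of "tested", inside a relative clause.
The relative pronoun is "which" (word 5); it is bound by the head noun immediately before it.
Its filler is the head noun "bridge", at word 4.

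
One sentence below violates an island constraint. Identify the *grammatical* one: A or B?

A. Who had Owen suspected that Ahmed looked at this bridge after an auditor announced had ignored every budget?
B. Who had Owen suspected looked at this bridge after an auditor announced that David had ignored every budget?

In A, the wh-phrase is extracted from inside an adjunct island (introduced by "after"), which blocks movement.
In B, the extraction path crosses only that-complement boundaries, which are transparent.
So B is grammatical.

B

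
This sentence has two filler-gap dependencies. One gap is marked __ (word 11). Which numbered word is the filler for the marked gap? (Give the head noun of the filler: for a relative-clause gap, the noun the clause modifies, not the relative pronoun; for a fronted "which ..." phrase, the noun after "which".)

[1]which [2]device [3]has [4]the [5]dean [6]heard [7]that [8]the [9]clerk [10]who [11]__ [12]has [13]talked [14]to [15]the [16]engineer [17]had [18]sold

The marked gap is inside the relative clause, the subject of "talked".
Its filler is the head noun "clerk" (via "who"), at word 9.
(The other dependency links word 2 to a gap after word 18.)

9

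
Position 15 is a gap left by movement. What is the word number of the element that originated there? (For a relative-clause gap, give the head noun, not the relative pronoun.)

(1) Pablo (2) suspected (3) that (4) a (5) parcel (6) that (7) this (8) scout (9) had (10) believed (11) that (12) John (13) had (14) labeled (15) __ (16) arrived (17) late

5

The gap at 15 is the object of "labeled", inside a relative clause.
The relative pronoun is "that" (word 6); it is bound by the head noun immediately before it.
Its filler is the head noun "parcel", at word 5.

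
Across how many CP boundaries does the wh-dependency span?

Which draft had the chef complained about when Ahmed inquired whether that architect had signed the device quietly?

0

"which draft" originates inside the matrix clause — no clause boundary is crossed.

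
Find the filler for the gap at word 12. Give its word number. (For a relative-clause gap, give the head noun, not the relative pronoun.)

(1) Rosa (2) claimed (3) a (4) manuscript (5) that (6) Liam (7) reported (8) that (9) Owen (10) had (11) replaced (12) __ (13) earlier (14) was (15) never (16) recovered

4

The gap at 12 is the object of "replaced", inside a relative clause.
The relative pronoun is "that" (word 5); it is bound by the head noun immediately before it.
Its filler is the head noun "manuscript", at word 4.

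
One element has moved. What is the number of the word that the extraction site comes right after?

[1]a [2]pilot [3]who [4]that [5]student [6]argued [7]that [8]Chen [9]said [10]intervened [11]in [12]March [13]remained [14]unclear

9

The displaced element is "a pilot" (word 2).
It is linked across 2 clause boundaries (that → Ø).
It functions as the subject of "intervened", so the gap sits immediately after word 9 ("said").
Base order: That student argued that Chen said a pilot intervened in March.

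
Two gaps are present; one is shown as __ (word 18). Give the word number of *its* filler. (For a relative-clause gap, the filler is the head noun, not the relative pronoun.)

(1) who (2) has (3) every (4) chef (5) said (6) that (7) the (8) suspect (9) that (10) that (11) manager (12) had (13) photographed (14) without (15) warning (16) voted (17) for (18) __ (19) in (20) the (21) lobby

The marked gap is the object of the preposition "for" of "voted".
Its filler is the fronted wh-phrase "who", at word 1.
(The other dependency links word 8 to a gap after word 13.)

1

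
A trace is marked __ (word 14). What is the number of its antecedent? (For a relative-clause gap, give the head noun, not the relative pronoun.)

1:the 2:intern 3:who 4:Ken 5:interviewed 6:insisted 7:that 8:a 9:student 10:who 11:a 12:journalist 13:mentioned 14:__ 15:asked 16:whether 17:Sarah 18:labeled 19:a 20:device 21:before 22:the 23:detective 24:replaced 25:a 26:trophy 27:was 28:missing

The gap at 14 is the subject of "asked", inside a relative clause.
The relative pronoun is "who" (word 10); it is bound by the head noun immediately before it.
Its filler is the head noun "student", at word 9.

9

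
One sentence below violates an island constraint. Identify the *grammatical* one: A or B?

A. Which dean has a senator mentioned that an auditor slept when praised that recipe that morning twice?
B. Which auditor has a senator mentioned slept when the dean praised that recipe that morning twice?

In A, the wh-phrase is extracted from inside an adjunct island (introduced by "when"), which blocks movement.
In B, the extraction path crosses only that-complement boundaries, which are transparent.
So B is grammatical.

B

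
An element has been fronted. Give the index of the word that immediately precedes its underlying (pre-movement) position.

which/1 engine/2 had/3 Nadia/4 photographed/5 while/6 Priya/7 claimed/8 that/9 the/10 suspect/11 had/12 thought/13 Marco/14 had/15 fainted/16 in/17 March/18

The displaced element is "which engine" (word 2).
It functions as the direct object of "photographed", so the gap sits immediately after word 5 ("photographed").
Base order: Nadia had photographed which engine while Priya claimed that the suspect had thought Marco had fainted in March.

5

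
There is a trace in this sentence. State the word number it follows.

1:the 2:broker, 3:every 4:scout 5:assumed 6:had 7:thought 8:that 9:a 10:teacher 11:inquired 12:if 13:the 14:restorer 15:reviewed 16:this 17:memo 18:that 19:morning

The displaced element is "the broker" (word 2).
It is linked across 1 clause boundary (Ø).
It functions as the subject of "thought", so the gap sits immediately after word 5 ("assumed").
Base order: Every scout assumed that the broker had thought that a teacher inquired if the restorer reviewed this memo that morning.

5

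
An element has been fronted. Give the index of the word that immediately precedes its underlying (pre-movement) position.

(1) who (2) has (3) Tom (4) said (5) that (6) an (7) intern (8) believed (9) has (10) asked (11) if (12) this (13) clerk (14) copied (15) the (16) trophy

8

The displaced element is "who" (word 1).
It is linked across 2 clause boundaries (that → Ø).
It functions as the subject of "asked", so the gap sits immediately after word 8 ("believed").
Base order: Tom has said that an intern believed who has asked if this clerk copied the trophy.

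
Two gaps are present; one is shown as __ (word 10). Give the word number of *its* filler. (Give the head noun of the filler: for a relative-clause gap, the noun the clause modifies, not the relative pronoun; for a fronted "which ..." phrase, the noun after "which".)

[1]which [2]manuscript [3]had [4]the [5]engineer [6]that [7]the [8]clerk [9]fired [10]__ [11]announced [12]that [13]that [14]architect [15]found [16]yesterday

5

The marked gap is inside the relative clause, the direct object of "fired".
Its filler is the head noun "engineer" (via "that"), at word 5.
(The other dependency links word 2 to a gap after word 15.)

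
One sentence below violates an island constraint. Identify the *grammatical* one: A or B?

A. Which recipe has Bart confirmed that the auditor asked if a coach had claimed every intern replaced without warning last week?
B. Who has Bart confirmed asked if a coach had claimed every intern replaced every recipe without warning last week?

B

In A, the wh-phrase is extracted from inside a wh-island (introduced by "if"), which blocks movement.
In B, the extraction path crosses only that-complement boundaries, which are transparent.
So B is grammatical.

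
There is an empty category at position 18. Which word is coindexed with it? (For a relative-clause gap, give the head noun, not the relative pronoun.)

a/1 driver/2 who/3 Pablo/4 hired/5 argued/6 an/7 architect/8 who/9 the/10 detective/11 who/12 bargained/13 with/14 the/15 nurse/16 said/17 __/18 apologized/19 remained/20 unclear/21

The gap at 18 is the subject of "apologized", inside a relative clause.
The relative pronoun is "who" (word 9); it is bound by the head noun immediately before it.
Its filler is the head noun "architect", at word 8.

8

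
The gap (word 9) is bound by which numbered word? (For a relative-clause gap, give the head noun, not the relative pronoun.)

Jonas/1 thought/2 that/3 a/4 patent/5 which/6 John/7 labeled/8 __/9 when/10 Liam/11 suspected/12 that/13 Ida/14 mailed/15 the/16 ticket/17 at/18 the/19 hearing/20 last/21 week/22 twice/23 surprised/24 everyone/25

The gap at 9 is the object of "labeled", inside a relative clause.
The relative pronoun is "which" (word 6); it is bound by the head noun immediately before it.
Its filler is the head noun "patent", at word 5.

5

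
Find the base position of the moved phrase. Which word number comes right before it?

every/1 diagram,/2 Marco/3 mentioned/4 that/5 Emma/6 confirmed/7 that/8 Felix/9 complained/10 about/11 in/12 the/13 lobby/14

11

The displaced element is "every diagram" (word 2).
It is linked across 2 clause boundaries (that → that).
It functions as the object of the preposition "about" of "complained", so the gap sits immediately after word 11 ("about").
Base order: Marco mentioned that Emma confirmed that Felix complained about every diagram in the lobby.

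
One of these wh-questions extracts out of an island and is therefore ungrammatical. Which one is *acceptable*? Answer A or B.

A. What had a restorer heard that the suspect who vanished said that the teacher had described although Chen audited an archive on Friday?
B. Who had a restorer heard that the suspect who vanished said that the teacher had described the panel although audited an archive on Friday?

A

In B, the wh-phrase is extracted from inside an adjunct island (introduced by "although"), which blocks movement.
In A, the extraction path crosses only that-complement boundaries, which are transparent.
So A is grammatical.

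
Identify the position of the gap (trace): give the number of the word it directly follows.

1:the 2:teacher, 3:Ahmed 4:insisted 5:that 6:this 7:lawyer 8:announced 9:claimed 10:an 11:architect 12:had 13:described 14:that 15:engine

The displaced element is "the teacher" (word 2).
It is linked across 2 clause boundaries (that → Ø).
It functions as the subject of "claimed", so the gap sits immediately after word 8 ("announced").
Base order: Ahmed insisted that this lawyer announced that the teacher claimed an architect had described that engine.

8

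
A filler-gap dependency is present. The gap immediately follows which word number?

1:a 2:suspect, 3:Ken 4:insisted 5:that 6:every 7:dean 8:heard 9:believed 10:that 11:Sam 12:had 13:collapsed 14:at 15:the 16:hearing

8

The displaced element is "a suspect" (word 2).
It is linked across 2 clause boundaries (that → Ø).
It functions as the subject of "believed", so the gap sits immediately after word 8 ("heard").
Base order: Ken insisted that every dean heard a suspect believed that Sam had collapsed at the hearing.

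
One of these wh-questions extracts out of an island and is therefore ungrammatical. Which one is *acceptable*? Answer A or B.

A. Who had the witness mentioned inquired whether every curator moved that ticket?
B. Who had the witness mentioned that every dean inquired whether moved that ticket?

In B, the wh-phrase is extracted from inside a wh-island (introduced by "whether"), which blocks movement.
In A, the extraction path crosses only that-complement boundaries, which are transparent.
So A is grammatical.

A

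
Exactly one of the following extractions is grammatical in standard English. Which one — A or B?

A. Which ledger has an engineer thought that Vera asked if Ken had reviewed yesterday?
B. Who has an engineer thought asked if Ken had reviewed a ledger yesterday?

B

In A, the wh-phrase is extracted from inside a wh-island (introduced by "if"), which blocks movement.
In B, the extraction path crosses only that-complement boundaries, which are transparent.
So B is grammatical.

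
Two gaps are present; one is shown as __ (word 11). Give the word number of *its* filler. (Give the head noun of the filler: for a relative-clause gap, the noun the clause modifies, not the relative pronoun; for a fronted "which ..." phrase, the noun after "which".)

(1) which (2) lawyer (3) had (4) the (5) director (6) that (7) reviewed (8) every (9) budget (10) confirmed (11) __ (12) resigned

The marked gap is the subject of "resigned".
Its filler is the fronted wh-phrase "which lawyer", at word 2.
(The other dependency links word 5 to a gap after word 6.)

2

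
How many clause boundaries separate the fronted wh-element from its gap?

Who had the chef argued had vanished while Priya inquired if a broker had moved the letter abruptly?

1

"who" is extracted from the subject of "vanished".
Boundaries crossed, outermost first: [Ø] — 1 in total.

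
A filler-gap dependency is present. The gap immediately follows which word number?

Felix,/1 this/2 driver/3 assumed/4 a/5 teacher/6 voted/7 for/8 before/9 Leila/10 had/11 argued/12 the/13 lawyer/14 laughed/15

8

The displaced element is "Felix" (word 1).
It is linked across 1 clause boundary (Ø).
It functions as the object of the preposition "for" of "voted", so the gap sits immediately after word 8 ("for").
Base order: This driver assumed a teacher voted for Felix before Leila had argued the lawyer laughed.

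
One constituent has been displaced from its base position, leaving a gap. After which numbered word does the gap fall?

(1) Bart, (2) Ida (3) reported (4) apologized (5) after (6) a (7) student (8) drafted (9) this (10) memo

3

The displaced element is "Bart" (word 1).
It is linked across 1 clause boundary (Ø).
It functions as the subject of "apologized", so the gap sits immediately after word 3 ("reported").
Base order: Ida reported Bart apologized after a student drafted this memo.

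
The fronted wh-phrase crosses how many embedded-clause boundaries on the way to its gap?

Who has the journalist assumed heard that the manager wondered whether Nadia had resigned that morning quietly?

1

"who" is extracted from the subject of "heard".
Boundaries crossed, outermost first: [Ø] — 1 in total.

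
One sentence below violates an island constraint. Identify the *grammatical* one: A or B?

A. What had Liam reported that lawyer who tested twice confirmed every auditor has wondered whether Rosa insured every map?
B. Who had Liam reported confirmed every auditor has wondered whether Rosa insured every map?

In A, the wh-phrase is extracted from inside a complex-NP island (relative clause) (introduced by "who"), which blocks movement.
In B, the extraction path crosses only that-complement boundaries, which are transparent.
So B is grammatical.

B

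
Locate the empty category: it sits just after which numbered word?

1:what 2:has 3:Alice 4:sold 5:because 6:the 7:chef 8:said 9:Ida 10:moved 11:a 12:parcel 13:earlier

The displaced element is "what" (word 1).
It functions as the direct object of "sold", so the gap sits immediately after word 4 ("sold").
Base order: Alice has sold what because the chef said Ida moved a parcel earlier.

4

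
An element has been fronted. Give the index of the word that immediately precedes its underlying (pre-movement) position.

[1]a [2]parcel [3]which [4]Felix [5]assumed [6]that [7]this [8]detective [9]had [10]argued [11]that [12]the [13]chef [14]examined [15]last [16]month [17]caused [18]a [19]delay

14

The displaced element is "a parcel" (word 2).
It is linked across 2 clause boundaries (that → that).
It functions as the direct object of "examined", so the gap sits immediately after word 14 ("examined").
Base order: Felix assumed that this detective had argued that the chef examined a parcel last month.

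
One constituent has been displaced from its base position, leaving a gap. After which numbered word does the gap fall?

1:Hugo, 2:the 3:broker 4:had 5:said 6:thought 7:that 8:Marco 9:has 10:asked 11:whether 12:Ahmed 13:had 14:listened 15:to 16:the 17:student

5

The displaced element is "Hugo" (word 1).
It is linked across 1 clause boundary (Ø).
It functions as the subject of "thought", so the gap sits immediately after word 5 ("said").
Base order: The broker had said Hugo thought that Marco has asked whether Ahmed had listened to the student.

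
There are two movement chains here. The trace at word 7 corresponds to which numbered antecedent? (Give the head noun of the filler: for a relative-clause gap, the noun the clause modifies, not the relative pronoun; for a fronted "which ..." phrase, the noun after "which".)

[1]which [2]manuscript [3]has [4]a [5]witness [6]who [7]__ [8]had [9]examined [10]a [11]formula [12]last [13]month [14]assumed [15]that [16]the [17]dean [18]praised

The marked gap is inside the relative clause, the subject of "examined".
Its filler is the head noun "witness" (via "who"), at word 5.
(The other dependency links word 2 to a gap after word 18.)

5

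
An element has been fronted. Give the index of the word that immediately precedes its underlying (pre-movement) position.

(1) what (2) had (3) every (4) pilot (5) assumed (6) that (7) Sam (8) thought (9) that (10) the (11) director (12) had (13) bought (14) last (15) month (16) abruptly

13

The displaced element is "what" (word 1).
It is linked across 2 clause boundaries (that → that).
It functions as the direct object of "bought", so the gap sits immediately after word 13 ("bought").
Base order: Every pilot had assumed that Sam thought that the director had bought what last month abruptly.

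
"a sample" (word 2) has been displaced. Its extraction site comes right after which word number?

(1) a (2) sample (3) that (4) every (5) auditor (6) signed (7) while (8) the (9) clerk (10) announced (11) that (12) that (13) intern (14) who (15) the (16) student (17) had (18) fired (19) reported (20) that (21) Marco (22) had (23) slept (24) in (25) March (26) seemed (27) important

The displaced element is "a sample" (word 2).
It functions as the direct object of "signed", so the gap sits immediately after word 6 ("signed").
Base order: Every auditor signed a sample while the clerk announced that that intern who the student had fired reported that Marco had slept in March.

6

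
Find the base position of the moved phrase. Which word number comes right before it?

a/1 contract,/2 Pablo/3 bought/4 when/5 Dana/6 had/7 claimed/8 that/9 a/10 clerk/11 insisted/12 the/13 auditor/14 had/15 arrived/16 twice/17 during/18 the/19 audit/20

4

The displaced element is "a contract" (word 2).
It functions as the direct object of "bought", so the gap sits immediately after word 4 ("bought").
Base order: Pablo bought a contract when Dana had claimed that a clerk insisted the auditor had arrived twice during the audit.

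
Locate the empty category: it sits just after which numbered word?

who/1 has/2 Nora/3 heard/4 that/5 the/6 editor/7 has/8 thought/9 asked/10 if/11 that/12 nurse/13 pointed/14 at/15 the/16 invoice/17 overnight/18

The displaced element is "who" (word 1).
It is linked across 2 clause boundaries (that → Ø).
It functions as the subject of "asked", so the gap sits immediately after word 9 ("thought").
Base order: Nora has heard that the editor has thought that who asked if that nurse pointed at the invoice overnight.

9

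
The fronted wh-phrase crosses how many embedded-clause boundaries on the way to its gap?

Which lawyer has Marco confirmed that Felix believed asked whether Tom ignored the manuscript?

2

"which lawyer" is extracted from the subject of "asked".
Boundaries crossed, outermost first: [that], [Ø] — 2 in total.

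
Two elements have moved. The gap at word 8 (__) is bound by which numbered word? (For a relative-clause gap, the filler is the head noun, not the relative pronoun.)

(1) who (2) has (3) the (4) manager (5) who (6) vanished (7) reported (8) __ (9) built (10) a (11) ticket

The marked gap is the subject of "built".
Its filler is the fronted wh-phrase "who", at word 1.
(The other dependency links word 4 to a gap after word 5.)

1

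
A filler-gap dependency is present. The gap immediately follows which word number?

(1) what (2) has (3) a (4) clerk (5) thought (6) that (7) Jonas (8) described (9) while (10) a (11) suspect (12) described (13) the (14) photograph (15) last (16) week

8

The displaced element is "what" (word 1).
It is linked across 1 clause boundary (that).
It functions as the direct object of "described", so the gap sits immediately after word 8 ("described").
Base order: A clerk has thought that Jonas described what while a suspect described the photograph last week.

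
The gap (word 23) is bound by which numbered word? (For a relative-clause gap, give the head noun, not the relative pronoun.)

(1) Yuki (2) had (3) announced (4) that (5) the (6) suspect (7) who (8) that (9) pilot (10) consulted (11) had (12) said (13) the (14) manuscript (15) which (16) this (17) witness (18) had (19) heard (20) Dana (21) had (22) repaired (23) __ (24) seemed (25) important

The gap at 23 is the object of "repaired", inside a relative clause.
The relative pronoun is "which" (word 15); it is bound by the head noun immediately before it.
Its filler is the head noun "manuscript", at word 14.

14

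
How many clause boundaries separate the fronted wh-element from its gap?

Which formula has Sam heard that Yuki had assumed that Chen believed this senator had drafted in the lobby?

"which formula" is extracted from the object of "drafted".
Boundaries crossed, outermost first: [that], [that], [Ø] — 3 in total.

3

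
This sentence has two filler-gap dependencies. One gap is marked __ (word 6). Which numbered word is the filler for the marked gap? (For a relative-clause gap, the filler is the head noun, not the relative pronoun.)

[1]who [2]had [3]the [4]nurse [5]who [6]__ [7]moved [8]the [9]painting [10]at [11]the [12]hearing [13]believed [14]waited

4

The marked gap is inside the relative clause, the subject of "moved".
Its filler is the head noun "nurse" (via "who"), at word 4.
(The other dependency links word 1 to a gap after word 13.)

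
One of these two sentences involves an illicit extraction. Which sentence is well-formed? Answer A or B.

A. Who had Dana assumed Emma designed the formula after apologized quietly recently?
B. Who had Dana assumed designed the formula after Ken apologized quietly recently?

B

In A, the wh-phrase is extracted from inside an adjunct island (introduced by "after"), which blocks movement.
In B, the extraction path crosses only that-complement boundaries, which are transparent.
So B is grammatical.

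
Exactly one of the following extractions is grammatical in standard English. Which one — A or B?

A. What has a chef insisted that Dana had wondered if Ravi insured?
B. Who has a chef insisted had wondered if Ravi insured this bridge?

B

In A, the wh-phrase is extracted from inside a wh-island (introduced by "if"), which blocks movement.
In B, the extraction path crosses only that-complement boundaries, which are transparent.
So B is grammatical.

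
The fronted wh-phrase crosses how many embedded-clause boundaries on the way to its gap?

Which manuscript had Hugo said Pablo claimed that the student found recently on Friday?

"which manuscript" is extracted from the object of "found".
Boundaries crossed, outermost first: [Ø], [that] — 2 in total.

2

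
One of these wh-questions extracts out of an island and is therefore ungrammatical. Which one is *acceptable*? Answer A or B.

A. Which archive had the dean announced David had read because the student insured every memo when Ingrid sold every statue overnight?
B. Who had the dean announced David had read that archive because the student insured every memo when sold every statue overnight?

In B, the wh-phrase is extracted from inside an adjunct island (introduced by "because"), which blocks movement.
In A, the extraction path crosses only that-complement boundaries, which are transparent.
So A is grammatical.

A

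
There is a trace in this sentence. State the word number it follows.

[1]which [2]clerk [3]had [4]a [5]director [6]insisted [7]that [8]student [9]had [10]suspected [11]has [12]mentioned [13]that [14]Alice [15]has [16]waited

The displaced element is "which clerk" (word 2).
It is linked across 2 clause boundaries (Ø → Ø).
It functions as the subject of "mentioned", so the gap sits immediately after word 10 ("suspected").
Base order: A director had insisted that student had suspected that which clerk has mentioned that Alice has waited.

10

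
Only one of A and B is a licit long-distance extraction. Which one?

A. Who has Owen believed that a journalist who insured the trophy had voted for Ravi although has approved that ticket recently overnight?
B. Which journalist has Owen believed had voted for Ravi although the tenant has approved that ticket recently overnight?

B

In A, the wh-phrase is extracted from inside an adjunct island (introduced by "although"), which blocks movement.
In B, the extraction path crosses only that-complement boundaries, which are transparent.
So B is grammatical.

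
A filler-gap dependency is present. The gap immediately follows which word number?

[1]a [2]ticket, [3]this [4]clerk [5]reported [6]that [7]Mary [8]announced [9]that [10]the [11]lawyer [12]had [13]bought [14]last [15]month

13

The displaced element is "a ticket" (word 2).
It is linked across 2 clause boundaries (that → that).
It functions as the direct object of "bought", so the gap sits immediately after word 13 ("bought").
Base order: This clerk reported that Mary announced that the lawyer had bought a ticket last month.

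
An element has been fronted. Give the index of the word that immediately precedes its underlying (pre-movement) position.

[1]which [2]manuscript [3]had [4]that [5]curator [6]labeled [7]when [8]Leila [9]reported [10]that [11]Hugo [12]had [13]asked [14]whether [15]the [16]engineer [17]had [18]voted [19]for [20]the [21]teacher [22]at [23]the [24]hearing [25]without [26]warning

The displaced element is "which manuscript" (word 2).
It functions as the direct object of "labeled", so the gap sits immediately after word 6 ("labeled").
Base order: That curator had labeled which manuscript when Leila reported that Hugo had asked whether the engineer had voted for the teacher at the hearing without warning.

6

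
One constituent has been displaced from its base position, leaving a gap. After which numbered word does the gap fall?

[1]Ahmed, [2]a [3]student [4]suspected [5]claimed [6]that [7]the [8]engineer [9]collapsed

4

The displaced element is "Ahmed" (word 1).
It is linked across 1 clause boundary (Ø).
It functions as the subject of "claimed", so the gap sits immediately after word 4 ("suspected").
Base order: A student suspected Ahmed claimed that the engineer collapsed.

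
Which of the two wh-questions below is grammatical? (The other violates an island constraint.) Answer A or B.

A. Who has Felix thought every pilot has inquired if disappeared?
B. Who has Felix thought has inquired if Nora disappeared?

B

In A, the wh-phrase is extracted from inside a wh-island (introduced by "if"), which blocks movement.
In B, the extraction path crosses only that-complement boundaries, which are transparent.
So B is grammatical.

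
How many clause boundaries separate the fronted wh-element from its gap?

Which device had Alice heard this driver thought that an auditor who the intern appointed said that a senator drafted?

3

"which device" is extracted from the object of "drafted".
Boundaries crossed, outermost first: [Ø], [that], [that] — 3 in total.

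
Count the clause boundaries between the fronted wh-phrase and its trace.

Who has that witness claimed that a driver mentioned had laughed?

2

"who" is extracted from the subject of "laughed".
Boundaries crossed, outermost first: [that], [Ø] — 2 in total.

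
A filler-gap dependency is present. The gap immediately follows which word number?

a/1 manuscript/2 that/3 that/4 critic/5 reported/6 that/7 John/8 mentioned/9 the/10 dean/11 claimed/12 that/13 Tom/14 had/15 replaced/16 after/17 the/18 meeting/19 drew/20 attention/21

The displaced element is "a manuscript" (word 2).
It is linked across 3 clause boundaries (that → Ø → that).
It functions as the direct object of "replaced", so the gap sits immediately after word 16 ("replaced").
Base order: That critic reported that John mentioned the dean claimed that Tom had replaced a manuscript after the meeting.

16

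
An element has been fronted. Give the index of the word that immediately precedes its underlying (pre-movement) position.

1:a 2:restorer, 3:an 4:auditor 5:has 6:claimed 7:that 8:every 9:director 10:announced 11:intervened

10

The displaced element is "a restorer" (word 2).
It is linked across 2 clause boundaries (that → Ø).
It functions as the subject of "intervened", so the gap sits immediately after word 10 ("announced").
Base order: An auditor has claimed that every director announced that a restorer intervened.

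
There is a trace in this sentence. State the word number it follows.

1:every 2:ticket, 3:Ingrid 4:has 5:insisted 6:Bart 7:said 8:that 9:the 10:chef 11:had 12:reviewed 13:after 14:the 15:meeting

12

The displaced element is "every ticket" (word 2).
It is linked across 2 clause boundaries (Ø → that).
It functions as the direct object of "reviewed", so the gap sits immediately after word 12 ("reviewed").
Base order: Ingrid has insisted Bart said that the chef had reviewed every ticket after the meeting.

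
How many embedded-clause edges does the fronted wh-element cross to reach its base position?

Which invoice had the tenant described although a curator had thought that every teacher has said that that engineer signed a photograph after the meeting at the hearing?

0

"which invoice" originates inside the matrix clause — no clause boundary is crossed.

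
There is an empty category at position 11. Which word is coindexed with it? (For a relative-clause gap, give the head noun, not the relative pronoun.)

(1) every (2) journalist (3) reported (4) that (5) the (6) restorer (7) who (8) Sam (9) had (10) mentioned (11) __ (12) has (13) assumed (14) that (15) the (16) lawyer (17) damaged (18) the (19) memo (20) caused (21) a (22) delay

6

The gap at 11 is the subject of "assumed", inside a relative clause.
The relative pronoun is "who" (word 7); it is bound by the head noun immediately before it.
Its filler is the head noun "restorer", at word 6.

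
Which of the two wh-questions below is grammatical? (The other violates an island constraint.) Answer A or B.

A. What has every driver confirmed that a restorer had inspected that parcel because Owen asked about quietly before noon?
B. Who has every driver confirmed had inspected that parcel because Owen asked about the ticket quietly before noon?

B

In A, the wh-phrase is extracted from inside an adjunct island (introduced by "because"), which blocks movement.
In B, the extraction path crosses only that-complement boundaries, which are transparent.
So B is grammatical.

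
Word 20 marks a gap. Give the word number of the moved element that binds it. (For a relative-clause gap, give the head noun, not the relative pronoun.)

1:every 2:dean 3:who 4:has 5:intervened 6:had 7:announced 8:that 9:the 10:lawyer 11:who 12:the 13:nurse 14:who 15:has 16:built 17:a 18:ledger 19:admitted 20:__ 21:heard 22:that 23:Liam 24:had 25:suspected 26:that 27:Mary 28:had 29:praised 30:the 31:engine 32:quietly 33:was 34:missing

10

The gap at 20 is the subject of "heard", inside a relative clause.
The relative pronoun is "who" (word 11); it is bound by the head noun immediately before it.
Its filler is the head noun "lawyer", at word 10.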